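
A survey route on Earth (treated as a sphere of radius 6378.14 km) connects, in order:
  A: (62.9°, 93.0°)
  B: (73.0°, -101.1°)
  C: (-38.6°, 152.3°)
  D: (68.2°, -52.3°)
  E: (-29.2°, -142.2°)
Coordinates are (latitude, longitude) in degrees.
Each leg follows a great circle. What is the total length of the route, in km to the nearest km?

Leg A→B: central angle 0.7639 rad, distance 4872.3 km.
Leg B→C: central angle 2.2941 rad, distance 14632.4 km.
Leg C→D: central angle 2.5739 rad, distance 16416.8 km.
Leg D→E: central angle 2.0403 rad, distance 13013.0 km.
Total: 4872.3 + 14632.4 + 16416.8 + 13013.0 ≈ 48935 km.

48935 km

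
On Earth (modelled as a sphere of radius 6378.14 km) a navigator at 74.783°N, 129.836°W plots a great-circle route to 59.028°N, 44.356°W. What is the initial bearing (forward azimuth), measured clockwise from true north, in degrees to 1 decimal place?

With φ₁ = 1.3052, φ₂ = 1.0302, Δλ = 1.4919 rad, the forward-azimuth formula gives
θ = atan2( sin Δλ cos φ₂ , cos φ₁ sin φ₂ − sin φ₁ cos φ₂ cos Δλ ) = atan2(0.5130, 0.1859) = 70.08°.
So the initial bearing is 70.1°.

70.1°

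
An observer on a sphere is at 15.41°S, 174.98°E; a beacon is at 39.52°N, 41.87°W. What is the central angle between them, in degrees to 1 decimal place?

With latitudes φ₁ = -15.410°, φ₂ = 39.520° and longitude difference Δλ = 143.150°:
cos c = sin φ₁ sin φ₂ + cos φ₁ cos φ₂ cos Δλ = (-0.2657)(0.6363) + (0.9640)(0.7714)(-0.8002) = -0.76418,
so c = arccos(-0.76418) = 2.44057 rad.
So the angular separation is 139.8°.

139.8°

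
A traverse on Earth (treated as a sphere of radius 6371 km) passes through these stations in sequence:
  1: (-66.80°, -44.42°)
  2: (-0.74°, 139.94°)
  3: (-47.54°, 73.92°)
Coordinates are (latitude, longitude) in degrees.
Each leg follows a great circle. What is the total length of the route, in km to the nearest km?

20671 km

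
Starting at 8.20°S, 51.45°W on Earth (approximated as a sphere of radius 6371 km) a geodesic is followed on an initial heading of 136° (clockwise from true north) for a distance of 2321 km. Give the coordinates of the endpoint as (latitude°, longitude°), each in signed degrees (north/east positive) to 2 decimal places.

-22.76°, -35.88°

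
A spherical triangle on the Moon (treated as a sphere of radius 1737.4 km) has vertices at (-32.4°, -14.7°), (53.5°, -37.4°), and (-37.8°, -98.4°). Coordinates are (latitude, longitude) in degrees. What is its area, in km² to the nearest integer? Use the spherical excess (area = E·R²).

3868558 km²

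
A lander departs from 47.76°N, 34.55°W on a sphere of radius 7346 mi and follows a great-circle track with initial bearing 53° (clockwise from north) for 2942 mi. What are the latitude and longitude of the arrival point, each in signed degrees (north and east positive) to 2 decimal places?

57.09°, 0.41°

Angular distance δ = d/R = 2942/7346 = 0.40049 rad; initial bearing θ = 0.9250 rad.
sin φ₂ = sin φ₁ cos δ + cos φ₁ sin δ cos θ = (0.7403)(0.9209) + (0.6722)(0.3899)(0.6018) = 0.8395, so φ₂ = 57.09°.
Δλ = atan2(sin θ sin δ cos φ₁, cos δ − sin φ₁ sin φ₂) = atan2(0.2093, 0.2994) = 34.960°.
λ₂ = -34.550° + 34.960° = 0.41°.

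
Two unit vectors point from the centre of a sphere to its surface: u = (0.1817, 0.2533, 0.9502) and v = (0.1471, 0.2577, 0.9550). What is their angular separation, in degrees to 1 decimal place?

2.0°

u·v = 0.9994; |u| = 1.0000, |v| = 1.0000.
cos θ = (u·v)/(|u||v|) = 0.9994, so θ = 2.0°.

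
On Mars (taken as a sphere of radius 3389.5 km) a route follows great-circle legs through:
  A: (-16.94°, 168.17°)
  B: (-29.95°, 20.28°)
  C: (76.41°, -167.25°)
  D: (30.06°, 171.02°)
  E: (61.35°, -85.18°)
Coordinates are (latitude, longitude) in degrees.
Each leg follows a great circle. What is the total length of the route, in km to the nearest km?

22172 km

Leg A→B: central angle 2.1611 rad, distance 7325.0 km.
Leg B→C: central angle 2.3283 rad, distance 7891.8 km.
Leg C→D: central angle 0.8287 rad, distance 2809.0 km.
Leg D→E: central angle 1.2232 rad, distance 4146.2 km.
Total: 7325.0 + 7891.8 + 2809.0 + 4146.2 ≈ 22172 km.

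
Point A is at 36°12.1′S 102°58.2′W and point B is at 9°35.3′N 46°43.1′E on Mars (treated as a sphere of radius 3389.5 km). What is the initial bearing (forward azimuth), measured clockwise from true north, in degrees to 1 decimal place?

126.5°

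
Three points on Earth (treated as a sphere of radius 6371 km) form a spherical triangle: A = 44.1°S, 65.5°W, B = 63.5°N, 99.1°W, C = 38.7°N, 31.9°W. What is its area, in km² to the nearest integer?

Side lengths (central angles): a = 0.8031, b = 1.5391, c = 1.9347 rad; semiperimeter s = 2.1384.
By l'Huilier's theorem, tan(E/4) = √[tan(s/2) tan((s−a)/2) tan((s−b)/2) tan((s−c)/2)], giving spherical excess E = 0.8399 rad.
Area = E·R² = 0.8399 × (6371)² ≈ 34090329 km².

34090329 km²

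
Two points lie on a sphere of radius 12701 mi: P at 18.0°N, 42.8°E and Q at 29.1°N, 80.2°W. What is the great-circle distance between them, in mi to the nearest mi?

With latitudes φ₁ = 18.000°, φ₂ = 29.100° and longitude difference Δλ = -123.000°:
Haversine: a = sin²(Δφ/2) + cos φ₁ cos φ₂ sin²(Δλ/2) = 0.0094 + (0.9511)(0.8738)(0.7723) = 0.65116.
Central angle c = 2·arcsin(√a) = 1.87791 rad.
Distance = R·c = 12701 × 1.8779 ≈ 23851 mi.

23851 mi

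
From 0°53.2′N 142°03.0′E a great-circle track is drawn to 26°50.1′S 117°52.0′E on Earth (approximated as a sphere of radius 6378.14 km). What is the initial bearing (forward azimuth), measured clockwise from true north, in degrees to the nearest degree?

218°

Δλ = -24.183° = -0.4221 rad.
y = sin Δλ · cos φ₂ = (-0.4097)(0.8923) = -0.3655
x = cos φ₁ sin φ₂ − sin φ₁ cos φ₂ cos Δλ = (0.9999)(-0.4514) − (0.0155)(0.8923)(0.9122) = -0.4640
θ = atan2(y, x) = -141.77°; adding 360° gives 218°.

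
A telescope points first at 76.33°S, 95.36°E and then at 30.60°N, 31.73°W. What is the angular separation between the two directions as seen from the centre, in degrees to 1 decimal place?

Let φ₁ = -1.3322 rad, φ₂ = 0.5341 rad, and Δλ = -2.2181 rad.
Haversine: a = sin²(Δφ/2) + cos φ₁ cos φ₂ sin²(Δλ/2) = 0.6456 + (0.2363)(0.8607)(0.8015) = 0.80865.
Central angle c = 2·arcsin(√a) = 2.23610 rad.
So the angular separation is 128.1°.

128.1°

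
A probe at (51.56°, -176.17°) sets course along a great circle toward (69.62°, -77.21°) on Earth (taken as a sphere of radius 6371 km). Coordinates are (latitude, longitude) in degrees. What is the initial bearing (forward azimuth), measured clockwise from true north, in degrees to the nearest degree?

Δλ = 98.960° = 1.7272 rad.
y = sin Δλ · cos φ₂ = (0.9878)(0.3482) = 0.3440
x = cos φ₁ sin φ₂ − sin φ₁ cos φ₂ cos Δλ = (0.6217)(0.9374) − (0.7833)(0.3482)(-0.1557) = 0.6253
θ = atan2(y, x) = 28.82°, so the bearing is 29°.

29°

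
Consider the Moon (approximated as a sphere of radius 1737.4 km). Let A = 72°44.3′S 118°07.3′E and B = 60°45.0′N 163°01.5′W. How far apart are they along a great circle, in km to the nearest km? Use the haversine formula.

In radians: φ₁ = -1.2695, φ₂ = 1.0603, Δλ = 78.853° = 1.3763 rad.
Haversine: a = sin²(Δφ/2) + cos φ₁ cos φ₂ sin²(Δλ/2) = 0.8441 + (0.2967)(0.4886)(0.4033) = 0.90258.
Central angle c = 2·arcsin(√a) = 2.50676 rad.
Distance = R·c = 1737.4 × 2.5068 ≈ 4355 km.

4355 km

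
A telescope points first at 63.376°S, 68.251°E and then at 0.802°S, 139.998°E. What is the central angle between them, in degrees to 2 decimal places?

With latitudes φ₁ = -63.376°, φ₂ = -0.802° and longitude difference Δλ = 71.747°:
Haversine: a = sin²(Δφ/2) + cos φ₁ cos φ₂ sin²(Δλ/2) = 0.2697 + (0.4481)(0.9999)(0.3434) = 0.42357.
Central angle c = 2·arcsin(√a) = 1.41733 rad.
So the angular separation is 81.21°.

81.21°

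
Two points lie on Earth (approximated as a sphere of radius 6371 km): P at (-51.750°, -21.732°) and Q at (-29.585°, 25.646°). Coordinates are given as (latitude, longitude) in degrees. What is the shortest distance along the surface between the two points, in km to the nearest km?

Let φ₁ = -0.9032 rad, φ₂ = -0.5164 rad, and Δλ = 0.8269 rad.
cos c = sin φ₁ sin φ₂ + cos φ₁ cos φ₂ cos Δλ = (-0.7853)(-0.4937) + (0.6191)(0.8696)(0.6772) = 0.75229,
so c = arccos(0.75229) = 0.71927 rad.
Distance = R·c = 6371 × 0.7193 ≈ 4582 km.

4582 km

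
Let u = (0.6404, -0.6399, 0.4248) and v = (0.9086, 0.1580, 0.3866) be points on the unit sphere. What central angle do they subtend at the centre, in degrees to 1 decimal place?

u·v = 0.6450; |u| = 1.0000, |v| = 1.0000.
cos θ = (u·v)/(|u||v|) = 0.6450, so θ = 49.8°.

49.8°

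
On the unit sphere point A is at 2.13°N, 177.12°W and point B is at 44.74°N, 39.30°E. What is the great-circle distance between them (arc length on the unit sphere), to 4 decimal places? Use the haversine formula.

With latitudes φ₁ = 2.130°, φ₂ = 44.740° and longitude difference Δλ = -143.580°:
Haversine: a = sin²(Δφ/2) + cos φ₁ cos φ₂ sin²(Δλ/2) = 0.1320 + (0.9993)(0.7103)(0.9023) = 0.77251.
Central angle c = 2·arcsin(√a) = 2.14721 rad.
On the unit sphere the arc length equals the central angle: 2.1472.

2.1472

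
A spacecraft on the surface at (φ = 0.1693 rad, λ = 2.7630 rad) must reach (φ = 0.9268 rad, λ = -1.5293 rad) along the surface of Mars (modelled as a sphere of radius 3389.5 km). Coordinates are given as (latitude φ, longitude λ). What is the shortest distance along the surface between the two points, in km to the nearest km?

Let φ₁ = 0.1693 rad, φ₂ = 0.9268 rad, and Δλ = 1.9909 rad.
cos c = sin φ₁ sin φ₂ + cos φ₁ cos φ₂ cos Δλ = (0.1685)(0.7997) + (0.9857)(0.6004)(-0.4078) = -0.10662,
so c = arccos(-0.10662) = 1.67762 rad.
Distance = R·c = 3389.5 × 1.6776 ≈ 5686 km.

5686 km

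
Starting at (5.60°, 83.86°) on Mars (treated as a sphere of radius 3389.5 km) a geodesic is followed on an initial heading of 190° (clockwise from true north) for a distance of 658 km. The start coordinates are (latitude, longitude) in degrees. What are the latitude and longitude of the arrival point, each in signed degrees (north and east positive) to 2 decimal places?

Angular distance δ = d/R = 658/3389.5 = 0.19413 rad; initial bearing θ = 3.3161 rad.
sin φ₂ = sin φ₁ cos δ + cos φ₁ sin δ cos θ = (0.0976)(0.9812) + (0.9952)(0.1929)(-0.9848) = -0.0933, so φ₂ = -5.35°.
Δλ = atan2(sin θ sin δ cos φ₁, cos δ − sin φ₁ sin φ₂) = atan2(-0.0333, 0.9903) = -1.928°.
λ₂ = 83.860° − 1.928° = 81.93°.

-5.35°, 81.93°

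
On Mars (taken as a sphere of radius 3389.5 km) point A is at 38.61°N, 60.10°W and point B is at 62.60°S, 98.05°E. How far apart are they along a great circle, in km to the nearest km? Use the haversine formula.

9027 km

With latitudes φ₁ = 38.610°, φ₂ = -62.600° and longitude difference Δλ = 158.150°:
Haversine: a = sin²(Δφ/2) + cos φ₁ cos φ₂ sin²(Δλ/2) = 0.5972 + (0.7814)(0.4602)(0.9641) = 0.94389.
Central angle c = 2·arcsin(√a) = 2.66330 rad.
Distance = R·c = 3389.5 × 2.6633 ≈ 9027 km.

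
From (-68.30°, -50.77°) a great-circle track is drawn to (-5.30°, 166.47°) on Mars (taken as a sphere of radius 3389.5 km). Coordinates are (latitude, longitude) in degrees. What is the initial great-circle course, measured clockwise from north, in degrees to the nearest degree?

218°

Δλ = -142.760° = -2.4916 rad.
y = sin Δλ · cos φ₂ = (-0.6052)(0.9957) = -0.6026
x = cos φ₁ sin φ₂ − sin φ₁ cos φ₂ cos Δλ = (0.3697)(-0.0924) − (-0.9291)(0.9957)(-0.7961) = -0.7707
θ = atan2(y, x) = -141.98°; adding 360° gives 218°.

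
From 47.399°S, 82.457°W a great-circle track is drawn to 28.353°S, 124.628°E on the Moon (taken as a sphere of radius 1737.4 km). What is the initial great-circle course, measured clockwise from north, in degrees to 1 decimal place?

204.0°

Δλ = -152.915° = -2.6689 rad.
y = sin Δλ · cos φ₂ = (-0.4553)(0.8800) = -0.4007
x = cos φ₁ sin φ₂ − sin φ₁ cos φ₂ cos Δλ = (0.6769)(-0.4749) − (-0.7361)(0.8800)(-0.8903) = -0.8982
θ = atan2(y, x) = -155.96°; adding 360° gives 204.0°.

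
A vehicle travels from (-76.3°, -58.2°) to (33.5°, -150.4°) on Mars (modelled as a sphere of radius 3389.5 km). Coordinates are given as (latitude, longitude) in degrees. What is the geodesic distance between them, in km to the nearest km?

In radians: φ₁ = -1.3317, φ₂ = 0.5847, Δλ = -92.200° = -1.6092 rad.
cos c = sin φ₁ sin φ₂ + cos φ₁ cos φ₂ cos Δλ = (-0.9715)(0.5519) + (0.2368)(0.8339)(-0.0384) = -0.54382,
so c = arccos(-0.54382) = 2.14577 rad.
Distance = R·c = 3389.5 × 2.1458 ≈ 7273 km.

7273 km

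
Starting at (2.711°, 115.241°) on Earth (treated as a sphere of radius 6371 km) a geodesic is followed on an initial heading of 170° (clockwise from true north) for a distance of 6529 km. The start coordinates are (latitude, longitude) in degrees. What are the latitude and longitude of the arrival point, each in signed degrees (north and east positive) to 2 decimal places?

-54.70°, 130.12°

Angular distance δ = d/R = 6529/6371 = 1.02480 rad; initial bearing θ = 2.9671 rad.
sin φ₂ = sin φ₁ cos δ + cos φ₁ sin δ cos θ = (0.0473)(0.5193) + (0.9989)(0.8546)(-0.9848) = -0.8161, so φ₂ = -54.70°.
Δλ = atan2(sin θ sin δ cos φ₁, cos δ − sin φ₁ sin φ₂) = atan2(0.1482, 0.5579) = 14.881°.
λ₂ = 115.241° + 14.881° = 130.12°.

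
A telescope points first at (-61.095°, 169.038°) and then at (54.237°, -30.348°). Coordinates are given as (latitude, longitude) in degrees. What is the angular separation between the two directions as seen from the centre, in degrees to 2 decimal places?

167.64°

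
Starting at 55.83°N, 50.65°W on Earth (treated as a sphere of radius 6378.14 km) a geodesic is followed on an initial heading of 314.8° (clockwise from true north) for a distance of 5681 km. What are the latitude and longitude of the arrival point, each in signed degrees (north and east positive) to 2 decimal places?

55.90°, -150.93°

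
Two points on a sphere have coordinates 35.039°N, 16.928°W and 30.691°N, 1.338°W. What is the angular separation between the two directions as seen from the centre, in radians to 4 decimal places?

0.2405 rad

In radians: φ₁ = 0.6115, φ₂ = 0.5357, Δλ = 15.590° = 0.2721 rad.
cos c = sin φ₁ sin φ₂ + cos φ₁ cos φ₂ cos Δλ = (0.5741)(0.5104) + (0.8188)(0.8599)(0.9632) = 0.97122,
so c = arccos(0.97122) = 0.24050 rad.
So the angular separation is 0.2405 rad.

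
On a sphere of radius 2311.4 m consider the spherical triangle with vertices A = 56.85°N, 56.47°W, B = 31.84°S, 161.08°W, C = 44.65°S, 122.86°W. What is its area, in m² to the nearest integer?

Side lengths (central angles): a = 0.5632, b = 2.0182, c = 2.1638 rad; semiperimeter s = 2.3726.
By l'Huilier's theorem, tan(E/4) = √[tan(s/2) tan((s−a)/2) tan((s−b)/2) tan((s−c)/2)], giving spherical excess E = 0.9531 rad.
Area = E·R² = 0.9531 × (2311.4)² ≈ 5091965 m².

5091965 m²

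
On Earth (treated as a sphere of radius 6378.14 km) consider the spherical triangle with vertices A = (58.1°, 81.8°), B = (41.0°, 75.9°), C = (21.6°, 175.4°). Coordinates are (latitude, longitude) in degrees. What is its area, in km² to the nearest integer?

8609075 km²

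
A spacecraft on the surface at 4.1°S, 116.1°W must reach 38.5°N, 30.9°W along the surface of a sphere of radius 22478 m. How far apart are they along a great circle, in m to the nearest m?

With latitudes φ₁ = -4.100°, φ₂ = 38.500° and longitude difference Δλ = 85.200°:
cos c = sin φ₁ sin φ₂ + cos φ₁ cos φ₂ cos Δλ = (-0.0715)(0.6225) + (0.9974)(0.7826)(0.0837) = 0.02081,
so c = arccos(0.02081) = 1.54998 rad.
Distance = R·c = 22478 × 1.5500 ≈ 34841 m.

34841 m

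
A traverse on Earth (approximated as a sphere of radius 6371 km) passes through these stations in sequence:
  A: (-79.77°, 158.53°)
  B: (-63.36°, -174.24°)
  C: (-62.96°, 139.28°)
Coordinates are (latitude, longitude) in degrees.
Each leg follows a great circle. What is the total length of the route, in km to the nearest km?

4297 km

Leg A→B: central angle 0.3161 rad, distance 2014.2 km.
Leg B→C: central angle 0.3583 rad, distance 2282.6 km.
Total: 2014.2 + 2282.6 ≈ 4297 km.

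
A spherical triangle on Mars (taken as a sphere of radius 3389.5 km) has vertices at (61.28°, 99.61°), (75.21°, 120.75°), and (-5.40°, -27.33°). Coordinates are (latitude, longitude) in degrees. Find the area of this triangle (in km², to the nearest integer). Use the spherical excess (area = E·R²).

4373385 km²

Side lengths (central angles): a = 1.8825, b = 1.9498, c = 0.2753 rad; semiperimeter s = 2.0539.
By l'Huilier's theorem, tan(E/4) = √[tan(s/2) tan((s−a)/2) tan((s−b)/2) tan((s−c)/2)], giving spherical excess E = 0.3807 rad.
Area = E·R² = 0.3807 × (3389.5)² ≈ 4373385 km².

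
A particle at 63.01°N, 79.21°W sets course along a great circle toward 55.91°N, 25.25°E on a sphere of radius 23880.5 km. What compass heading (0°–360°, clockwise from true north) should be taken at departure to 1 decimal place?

With φ₁ = 1.0997, φ₂ = 0.9758, Δλ = 1.8232 rad, the forward-azimuth formula gives
θ = atan2( sin Δλ cos φ₂ , cos φ₁ sin φ₂ − sin φ₁ cos φ₂ cos Δλ ) = atan2(0.5427, 0.5006) = 47.32°.
So the initial bearing is 47.3°.

47.3°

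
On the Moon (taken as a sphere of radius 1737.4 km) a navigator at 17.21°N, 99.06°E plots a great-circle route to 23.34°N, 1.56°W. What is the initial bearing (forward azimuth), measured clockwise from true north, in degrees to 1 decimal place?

Δλ = -100.620° = -1.7562 rad.
y = sin Δλ · cos φ₂ = (-0.9829)(0.9182) = -0.9024
x = cos φ₁ sin φ₂ − sin φ₁ cos φ₂ cos Δλ = (0.9552)(0.3962) − (0.2959)(0.9182)(-0.1843) = 0.4285
θ = atan2(y, x) = -64.60°; adding 360° gives 295.4°.

295.4°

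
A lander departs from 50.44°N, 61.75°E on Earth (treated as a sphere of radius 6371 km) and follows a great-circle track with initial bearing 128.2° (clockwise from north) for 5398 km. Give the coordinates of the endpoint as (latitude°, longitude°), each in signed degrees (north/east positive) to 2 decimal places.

12.43°, 98.84°

Angular distance δ = d/R = 5398/6371 = 0.84728 rad; initial bearing θ = 2.2375 rad.
sin φ₂ = sin φ₁ cos δ + cos φ₁ sin δ cos θ = (0.7710)(0.6620) + (0.6369)(0.7495)(-0.6184) = 0.2152, so φ₂ = 12.43°.
Δλ = atan2(sin θ sin δ cos φ₁, cos δ − sin φ₁ sin φ₂) = atan2(0.3751, 0.4961) = 37.093°.
λ₂ = 61.750° + 37.093° = 98.84°.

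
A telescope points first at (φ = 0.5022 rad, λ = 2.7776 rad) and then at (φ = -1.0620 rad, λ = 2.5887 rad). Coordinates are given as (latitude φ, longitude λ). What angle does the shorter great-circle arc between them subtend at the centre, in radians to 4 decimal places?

1.5718 rad

With latitudes φ₁ = 28.774°, φ₂ = -60.848° and longitude difference Δλ = -10.823°:
cos c = sin φ₁ sin φ₂ + cos φ₁ cos φ₂ cos Δλ = (0.4814)(-0.8733) + (0.8765)(0.4871)(0.9822) = -0.00100,
so c = arccos(-0.00100) = 1.57180 rad.
So the angular separation is 1.5718 rad.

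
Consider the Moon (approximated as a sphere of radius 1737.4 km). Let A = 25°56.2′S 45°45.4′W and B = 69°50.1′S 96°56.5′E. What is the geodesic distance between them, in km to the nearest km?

2443 km

With latitudes φ₁ = -25.937°, φ₂ = -69.835° and longitude difference Δλ = 142.698°:
cos c = sin φ₁ sin φ₂ + cos φ₁ cos φ₂ cos Δλ = (-0.4374)(-0.9387) + (0.8993)(0.3447)(-0.7955) = 0.16397,
so c = arccos(0.16397) = 1.40608 rad.
Distance = R·c = 1737.4 × 1.4061 ≈ 2443 km.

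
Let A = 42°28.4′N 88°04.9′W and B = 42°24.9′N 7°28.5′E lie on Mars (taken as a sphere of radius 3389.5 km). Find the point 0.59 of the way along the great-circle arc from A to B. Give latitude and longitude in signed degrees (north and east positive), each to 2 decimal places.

53.27°, -30.27°

The central angle between A and B is δ = 1.1563 rad.
With f = 0.59, the slerp weights are sin((1−f)δ)/sin δ = 0.4988 and sin(fδ)/sin δ = 0.6888.
Weighted sum of the unit vectors: (0.4988)·(0.0247,-0.7372,0.6752) + (0.6888)·(0.7320,0.0960,0.6745) = (0.5166, -0.3015, 0.8014).
Converting back: φ = atan2(z, √(x²+y²)) = 53.27°, λ = atan2(y, x) = -30.27°.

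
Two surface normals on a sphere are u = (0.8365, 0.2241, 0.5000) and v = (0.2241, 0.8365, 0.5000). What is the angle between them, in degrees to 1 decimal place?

51.3°

u·v = 0.6249; |u| = 1.0000, |v| = 1.0000.
cos θ = (u·v)/(|u||v|) = 0.6249, so θ = 51.3°.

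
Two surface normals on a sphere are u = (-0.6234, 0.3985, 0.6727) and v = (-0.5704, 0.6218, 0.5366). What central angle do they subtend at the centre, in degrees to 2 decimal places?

15.33°

u·v = 0.9643; |u| = 1.0000, |v| = 1.0000.
cos θ = (u·v)/(|u||v|) = 0.9644, so θ = 15.33°.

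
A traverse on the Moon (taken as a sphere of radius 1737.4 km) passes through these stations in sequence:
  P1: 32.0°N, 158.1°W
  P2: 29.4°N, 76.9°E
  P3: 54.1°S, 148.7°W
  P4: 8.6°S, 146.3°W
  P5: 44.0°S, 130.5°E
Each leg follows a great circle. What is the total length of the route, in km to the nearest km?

11012 km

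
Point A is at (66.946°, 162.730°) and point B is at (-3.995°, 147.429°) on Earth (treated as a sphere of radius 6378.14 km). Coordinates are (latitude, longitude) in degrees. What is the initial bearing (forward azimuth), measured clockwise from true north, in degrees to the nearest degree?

196°

With φ₁ = 1.1684, φ₂ = -0.0697, Δλ = -0.2671 rad, the forward-azimuth formula gives
θ = atan2( sin Δλ cos φ₂ , cos φ₁ sin φ₂ − sin φ₁ cos φ₂ cos Δλ ) = atan2(-0.2632, -0.9126) = -163.91°.
Adding 360° brings this into [0°, 360°): 196°.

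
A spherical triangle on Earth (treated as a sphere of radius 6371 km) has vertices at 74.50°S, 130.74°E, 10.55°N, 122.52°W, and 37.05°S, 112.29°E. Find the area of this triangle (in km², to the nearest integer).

Side lengths (central angles): a = 2.1682, b = 0.6714, c = 1.8257 rad; semiperimeter s = 2.3326.
By l'Huilier's theorem, tan(E/4) = √[tan(s/2) tan((s−a)/2) tan((s−b)/2) tan((s−c)/2)], giving spherical excess E = 0.9182 rad.
Area = E·R² = 0.9182 × (6371)² ≈ 37269762 km².

37269762 km²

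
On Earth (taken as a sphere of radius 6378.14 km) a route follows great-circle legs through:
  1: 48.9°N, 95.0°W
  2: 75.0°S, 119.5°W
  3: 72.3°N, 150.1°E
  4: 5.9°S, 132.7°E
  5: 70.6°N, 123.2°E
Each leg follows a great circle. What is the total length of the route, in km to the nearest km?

48733 km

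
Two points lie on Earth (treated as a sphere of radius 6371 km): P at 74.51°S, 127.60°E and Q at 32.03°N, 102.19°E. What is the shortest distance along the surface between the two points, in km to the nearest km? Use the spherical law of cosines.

11993 km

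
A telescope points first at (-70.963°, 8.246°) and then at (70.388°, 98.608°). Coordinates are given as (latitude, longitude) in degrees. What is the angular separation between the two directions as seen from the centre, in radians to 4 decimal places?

In radians: φ₁ = -1.2385, φ₂ = 1.2285, Δλ = 90.362° = 1.5771 rad.
Haversine: a = sin²(Δφ/2) + cos φ₁ cos φ₂ sin²(Δλ/2) = 0.8905 + (0.3262)(0.3356)(0.5032) = 0.94558.
Central angle c = 2·arcsin(√a) = 2.67069 rad.
So the angular separation is 2.6707 rad.

2.6707 rad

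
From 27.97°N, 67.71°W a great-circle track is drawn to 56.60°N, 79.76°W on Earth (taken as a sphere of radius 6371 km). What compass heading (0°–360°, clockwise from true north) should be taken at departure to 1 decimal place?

With φ₁ = 0.4882, φ₂ = 0.9879, Δλ = -0.2103 rad, the forward-azimuth formula gives
θ = atan2( sin Δλ cos φ₂ , cos φ₁ sin φ₂ − sin φ₁ cos φ₂ cos Δλ ) = atan2(-0.1149, 0.4848) = -13.33°.
Adding 360° brings this into [0°, 360°): 346.7°.

346.7°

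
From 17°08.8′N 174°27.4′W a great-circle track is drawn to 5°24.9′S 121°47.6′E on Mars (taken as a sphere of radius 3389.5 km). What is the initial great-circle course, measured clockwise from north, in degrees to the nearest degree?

With φ₁ = 0.2993, φ₂ = -0.0945, Δλ = -1.1126 rad, the forward-azimuth formula gives
θ = atan2( sin Δλ cos φ₂ , cos φ₁ sin φ₂ − sin φ₁ cos φ₂ cos Δλ ) = atan2(-0.8929, -0.2200) = -103.84°.
Adding 360° brings this into [0°, 360°): 256°.

256°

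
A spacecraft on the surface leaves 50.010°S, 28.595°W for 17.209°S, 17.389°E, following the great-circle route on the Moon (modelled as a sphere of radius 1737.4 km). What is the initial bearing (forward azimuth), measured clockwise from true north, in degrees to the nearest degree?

With φ₁ = -0.8728, φ₂ = -0.3004, Δλ = 0.8026 rad, the forward-azimuth formula gives
θ = atan2( sin Δλ cos φ₂ , cos φ₁ sin φ₂ − sin φ₁ cos φ₂ cos Δλ ) = atan2(0.6870, 0.3184) = 65.13°.
So the initial bearing is 65°.

65°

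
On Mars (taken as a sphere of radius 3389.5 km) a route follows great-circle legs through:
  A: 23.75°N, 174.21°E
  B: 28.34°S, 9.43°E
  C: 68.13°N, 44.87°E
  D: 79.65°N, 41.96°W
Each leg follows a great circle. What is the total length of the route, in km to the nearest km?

Leg A→B: central angle 2.8901 rad, distance 9795.9 km.
Leg B→C: central angle 1.7451 rad, distance 5915.0 km.
Leg C→D: central angle 0.4112 rad, distance 1393.8 km.
Total: 9795.9 + 5915.0 + 1393.8 ≈ 17105 km.

17105 km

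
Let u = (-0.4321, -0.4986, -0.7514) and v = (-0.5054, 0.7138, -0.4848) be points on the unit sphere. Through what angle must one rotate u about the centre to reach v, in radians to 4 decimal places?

u·v = 0.2268; |u| = 1.0000, |v| = 1.0000.
cos θ = (u·v)/(|u||v|) = 0.2268, so θ = 1.3420 rad.

1.3420 rad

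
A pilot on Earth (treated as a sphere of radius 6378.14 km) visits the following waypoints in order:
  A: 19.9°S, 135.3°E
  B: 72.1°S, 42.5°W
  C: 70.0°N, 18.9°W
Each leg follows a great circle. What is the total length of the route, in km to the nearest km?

Leg A→B: central angle 1.5357 rad, distance 9794.8 km.
Leg B→C: central angle 2.4946 rad, distance 15910.7 km.
Total: 9794.8 + 15910.7 ≈ 25705 km.

25705 km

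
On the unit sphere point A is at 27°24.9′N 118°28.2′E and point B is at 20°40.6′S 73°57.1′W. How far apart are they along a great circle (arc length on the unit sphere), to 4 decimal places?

Let φ₁ = 0.4785 rad, φ₂ = -0.3609 rad, and Δλ = 2.9248 rad.
Haversine: a = sin²(Δφ/2) + cos φ₁ cos φ₂ sin²(Δλ/2) = 0.1660 + (0.8877)(0.9356)(0.9883) = 0.98683.
Central angle c = 2·arcsin(√a) = 2.91152 rad.
On the unit sphere the arc length equals the central angle: 2.9115.

2.9115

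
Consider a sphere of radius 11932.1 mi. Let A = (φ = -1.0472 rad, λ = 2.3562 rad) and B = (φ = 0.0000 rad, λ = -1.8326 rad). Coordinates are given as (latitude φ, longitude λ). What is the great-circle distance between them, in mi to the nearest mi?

21758 mi

Let φ₁ = -1.0472 rad, φ₂ = 0.0000 rad, and Δλ = 2.0944 rad.
cos c = sin φ₁ sin φ₂ + cos φ₁ cos φ₂ cos Δλ = (-0.8660)(0.0000) + (0.5000)(1.0000)(-0.5000) = -0.24999,
so c = arccos(-0.24999) = 1.82347 rad.
Distance = R·c = 11932.1 × 1.8235 ≈ 21758 mi.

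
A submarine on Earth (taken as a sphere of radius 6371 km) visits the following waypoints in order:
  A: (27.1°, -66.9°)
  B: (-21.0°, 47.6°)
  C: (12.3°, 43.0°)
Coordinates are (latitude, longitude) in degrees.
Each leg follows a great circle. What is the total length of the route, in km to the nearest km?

Leg A→B: central angle 2.1035 rad, distance 13401.6 km.
Leg B→C: central angle 0.5865 rad, distance 3736.7 km.
Total: 13401.6 + 3736.7 ≈ 17138 km.

17138 km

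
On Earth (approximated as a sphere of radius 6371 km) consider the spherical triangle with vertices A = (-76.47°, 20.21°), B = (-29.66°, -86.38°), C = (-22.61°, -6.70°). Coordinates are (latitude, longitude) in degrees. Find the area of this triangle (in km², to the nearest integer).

Side lengths (central angles): a = 1.2303, b = 0.9687, c = 1.1340 rad; semiperimeter s = 1.6665.
By l'Huilier's theorem, tan(E/4) = √[tan(s/2) tan((s−a)/2) tan((s−b)/2) tan((s−c)/2)], giving spherical excess E = 0.6173 rad.
Area = E·R² = 0.6173 × (6371)² ≈ 25055375 km².

25055375 km²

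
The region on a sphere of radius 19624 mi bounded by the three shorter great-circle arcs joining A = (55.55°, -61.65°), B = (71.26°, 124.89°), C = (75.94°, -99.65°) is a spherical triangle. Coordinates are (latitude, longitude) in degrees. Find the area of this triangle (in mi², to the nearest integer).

24021344 mi²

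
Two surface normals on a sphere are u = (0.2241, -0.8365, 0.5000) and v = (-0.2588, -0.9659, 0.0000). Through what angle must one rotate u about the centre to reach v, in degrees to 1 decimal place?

41.4°

u·v = 0.7500; |u| = 1.0000, |v| = 1.0000.
cos θ = (u·v)/(|u||v|) = 0.7500, so θ = 41.4°.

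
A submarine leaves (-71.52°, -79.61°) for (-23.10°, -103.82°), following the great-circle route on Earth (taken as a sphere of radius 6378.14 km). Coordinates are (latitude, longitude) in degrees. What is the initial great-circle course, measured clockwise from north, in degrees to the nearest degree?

331°

Δλ = -24.210° = -0.4225 rad.
y = sin Δλ · cos φ₂ = (-0.4101)(0.9198) = -0.3772
x = cos φ₁ sin φ₂ − sin φ₁ cos φ₂ cos Δλ = (0.3170)(-0.3923) − (-0.9484)(0.9198)(0.9120) = 0.6713
θ = atan2(y, x) = -29.33°; adding 360° gives 331°.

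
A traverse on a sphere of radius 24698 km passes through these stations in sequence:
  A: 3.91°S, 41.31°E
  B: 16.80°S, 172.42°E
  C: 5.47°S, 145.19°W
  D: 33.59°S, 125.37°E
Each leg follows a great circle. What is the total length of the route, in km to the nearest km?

Leg A→B: central angle 2.2247 rad, distance 54945.0 km.
Leg B→C: central angle 0.7504 rad, distance 18534.6 km.
Leg C→D: central angle 1.5099 rad, distance 37291.9 km.
Total: 54945.0 + 18534.6 + 37291.9 ≈ 110772 km.

110772 km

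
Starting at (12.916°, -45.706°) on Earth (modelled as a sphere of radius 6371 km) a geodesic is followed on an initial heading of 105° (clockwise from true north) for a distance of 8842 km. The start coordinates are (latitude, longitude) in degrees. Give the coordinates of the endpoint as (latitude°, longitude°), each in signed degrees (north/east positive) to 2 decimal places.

Angular distance δ = d/R = 8842/6371 = 1.38785 rad; initial bearing θ = 1.8326 rad.
sin φ₂ = sin φ₁ cos δ + cos φ₁ sin δ cos θ = (0.2235)(0.1819) + (0.9747)(0.9833)(-0.2588) = -0.2074, so φ₂ = -11.97°.
Δλ = atan2(sin θ sin δ cos φ₁, cos δ − sin φ₁ sin φ₂) = atan2(0.9258, 0.2283) = 76.148°.
λ₂ = -45.706° + 76.148° = 30.44°.

-11.97°, 30.44°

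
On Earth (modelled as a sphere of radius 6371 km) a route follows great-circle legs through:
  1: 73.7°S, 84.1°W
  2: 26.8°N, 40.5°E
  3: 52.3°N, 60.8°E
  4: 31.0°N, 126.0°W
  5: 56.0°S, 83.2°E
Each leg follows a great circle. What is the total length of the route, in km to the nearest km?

44366 km

Leg 1→2: central angle 2.1834 rad, distance 13910.5 km.
Leg 2→3: central angle 0.5183 rad, distance 3301.8 km.
Leg 3→4: central angle 1.6840 rad, distance 10728.9 km.
Leg 4→5: central angle 2.5781 rad, distance 16425.1 km.
Total: 13910.5 + 3301.8 + 10728.9 + 16425.1 ≈ 44366 km.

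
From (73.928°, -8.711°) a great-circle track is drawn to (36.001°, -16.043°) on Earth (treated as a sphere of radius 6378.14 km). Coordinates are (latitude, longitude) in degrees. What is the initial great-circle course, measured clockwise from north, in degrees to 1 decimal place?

189.6°

With φ₁ = 1.2903, φ₂ = 0.6283, Δλ = -0.1280 rad, the forward-azimuth formula gives
θ = atan2( sin Δλ cos φ₂ , cos φ₁ sin φ₂ − sin φ₁ cos φ₂ cos Δλ ) = atan2(-0.1032, -0.6083) = -170.37°.
Adding 360° brings this into [0°, 360°): 189.6°.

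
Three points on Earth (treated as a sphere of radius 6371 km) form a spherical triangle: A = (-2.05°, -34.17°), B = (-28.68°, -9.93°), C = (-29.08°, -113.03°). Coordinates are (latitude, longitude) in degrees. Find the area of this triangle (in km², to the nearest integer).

Side lengths (central angles): a = 1.5113, b = 1.3836, c = 0.6153 rad; semiperimeter s = 1.7551.
By l'Huilier's theorem, tan(E/4) = √[tan(s/2) tan((s−a)/2) tan((s−b)/2) tan((s−c)/2)], giving spherical excess E = 0.5299 rad.
Area = E·R² = 0.5299 × (6371)² ≈ 21506634 km².

21506634 km²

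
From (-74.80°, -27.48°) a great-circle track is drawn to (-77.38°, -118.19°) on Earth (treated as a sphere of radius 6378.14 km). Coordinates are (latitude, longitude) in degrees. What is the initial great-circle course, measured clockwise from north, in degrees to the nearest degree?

220°

With φ₁ = -1.3055, φ₂ = -1.3505, Δλ = -1.5832 rad, the forward-azimuth formula gives
θ = atan2( sin Δλ cos φ₂ , cos φ₁ sin φ₂ − sin φ₁ cos φ₂ cos Δλ ) = atan2(-0.2185, -0.2585) = -139.79°.
Adding 360° brings this into [0°, 360°): 220°.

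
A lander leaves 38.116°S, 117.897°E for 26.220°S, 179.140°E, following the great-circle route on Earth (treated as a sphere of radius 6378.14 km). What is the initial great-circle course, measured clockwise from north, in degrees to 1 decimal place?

Δλ = 61.243° = 1.0689 rad.
y = sin Δλ · cos φ₂ = (0.8767)(0.8971) = 0.7865
x = cos φ₁ sin φ₂ − sin φ₁ cos φ₂ cos Δλ = (0.7868)(-0.4418) − (-0.6173)(0.8971)(0.4811) = -0.0812
θ = atan2(y, x) = 95.89°, so the bearing is 95.9°.

95.9°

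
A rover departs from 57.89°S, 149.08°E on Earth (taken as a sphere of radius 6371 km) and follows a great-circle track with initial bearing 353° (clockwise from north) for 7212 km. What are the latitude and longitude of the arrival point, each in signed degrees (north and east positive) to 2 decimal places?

6.76°, 142.70°

Angular distance δ = d/R = 7212/6371 = 1.13200 rad; initial bearing θ = 6.1610 rad.
sin φ₂ = sin φ₁ cos δ + cos φ₁ sin δ cos θ = (-0.8470)(0.4248) + (0.5315)(0.9053)(0.9925) = 0.1177, so φ₂ = 6.76°.
Δλ = atan2(sin θ sin δ cos φ₁, cos δ − sin φ₁ sin φ₂) = atan2(-0.0586, 0.5246) = -6.379°.
λ₂ = 149.080° − 6.379° = 142.70°.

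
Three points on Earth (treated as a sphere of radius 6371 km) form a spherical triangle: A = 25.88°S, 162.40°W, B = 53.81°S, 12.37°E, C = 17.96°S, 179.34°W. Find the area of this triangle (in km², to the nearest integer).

Side lengths (central angles): a = 1.8767, b = 0.3067, c = 1.7485 rad; semiperimeter s = 1.9660.
By l'Huilier's theorem, tan(E/4) = √[tan(s/2) tan((s−a)/2) tan((s−b)/2) tan((s−c)/2)], giving spherical excess E = 0.3567 rad.
Area = E·R² = 0.3567 × (6371)² ≈ 14477552 km².

14477552 km²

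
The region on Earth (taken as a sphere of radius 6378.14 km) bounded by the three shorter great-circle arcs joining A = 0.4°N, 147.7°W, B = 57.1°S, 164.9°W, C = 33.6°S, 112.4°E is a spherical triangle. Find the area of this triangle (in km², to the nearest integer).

Side lengths (central angles): a = 1.0215, b = 1.7184, c = 1.0321 rad; semiperimeter s = 1.8860.
By l'Huilier's theorem, tan(E/4) = √[tan(s/2) tan((s−a)/2) tan((s−b)/2) tan((s−c)/2)], giving spherical excess E = 0.6184 rad.
Area = E·R² = 0.6184 × (6378.14)² ≈ 25157693 km².

25157693 km²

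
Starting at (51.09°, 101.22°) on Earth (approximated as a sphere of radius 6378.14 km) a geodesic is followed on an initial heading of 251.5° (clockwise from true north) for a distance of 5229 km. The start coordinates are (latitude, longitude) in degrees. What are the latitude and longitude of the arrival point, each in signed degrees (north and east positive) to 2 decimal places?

22.66°, 52.52°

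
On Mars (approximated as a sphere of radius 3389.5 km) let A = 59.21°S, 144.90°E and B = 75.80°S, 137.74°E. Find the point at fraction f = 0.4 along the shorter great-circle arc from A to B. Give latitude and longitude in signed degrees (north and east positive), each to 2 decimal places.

The central angle between A and B is δ = 0.2930 rad.
With f = 0.4, the slerp weights are sin((1−f)δ)/sin δ = 0.6055 and sin(fδ)/sin δ = 0.4049.
Weighted sum of the unit vectors: (0.6055)·(-0.4188,0.2943,-0.8590) + (0.4049)·(-0.1816,0.1650,-0.9694) = (-0.3271, 0.2450, -0.9127).
Converting back: φ = atan2(z, √(x²+y²)) = -65.88°, λ = atan2(y, x) = 143.16°.

-65.88°, 143.16°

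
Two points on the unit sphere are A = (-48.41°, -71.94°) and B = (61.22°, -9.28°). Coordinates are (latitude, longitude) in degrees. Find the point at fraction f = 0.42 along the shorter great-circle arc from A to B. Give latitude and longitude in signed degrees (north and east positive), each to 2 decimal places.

The central angle between A and B is δ = 2.1045 rad.
With f = 0.42, the slerp weights are sin((1−f)δ)/sin δ = 1.0911 and sin(fδ)/sin δ = 0.8981.
Weighted sum of the unit vectors: (1.0911)·(0.2058,-0.6311,-0.7479) + (0.8981)·(0.4751,-0.0776,0.8765) = (0.6513, -0.7583, -0.0288).
Converting back: φ = atan2(z, √(x²+y²)) = -1.65°, λ = atan2(y, x) = -49.34°.

-1.65°, -49.34°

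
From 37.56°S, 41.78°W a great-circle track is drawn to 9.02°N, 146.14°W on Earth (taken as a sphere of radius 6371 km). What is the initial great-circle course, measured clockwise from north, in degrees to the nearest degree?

Δλ = -104.360° = -1.8214 rad.
y = sin Δλ · cos φ₂ = (-0.9688)(0.9876) = -0.9568
x = cos φ₁ sin φ₂ − sin φ₁ cos φ₂ cos Δλ = (0.7927)(0.1568) − (-0.6096)(0.9876)(-0.2480) = -0.0250
θ = atan2(y, x) = -91.50°; adding 360° gives 269°.

269°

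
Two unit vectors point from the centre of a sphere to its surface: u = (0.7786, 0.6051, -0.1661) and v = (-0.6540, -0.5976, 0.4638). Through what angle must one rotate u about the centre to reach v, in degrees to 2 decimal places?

u·v = -0.9478; |u| = 1.0000, |v| = 1.0000.
cos θ = (u·v)/(|u||v|) = -0.9479, so θ = 161.42°.

161.42°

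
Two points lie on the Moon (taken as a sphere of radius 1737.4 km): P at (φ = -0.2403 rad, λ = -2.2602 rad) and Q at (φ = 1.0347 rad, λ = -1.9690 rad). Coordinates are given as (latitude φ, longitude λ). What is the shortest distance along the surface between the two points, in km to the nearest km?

2253 km

With latitudes φ₁ = -13.768°, φ₂ = 59.284° and longitude difference Δλ = 16.685°:
cos c = sin φ₁ sin φ₂ + cos φ₁ cos φ₂ cos Δλ = (-0.2380)(0.8597) + (0.9713)(0.5108)(0.9579) = 0.27062,
so c = arccos(0.27062) = 1.29676 rad.
Distance = R·c = 1737.4 × 1.2968 ≈ 2253 km.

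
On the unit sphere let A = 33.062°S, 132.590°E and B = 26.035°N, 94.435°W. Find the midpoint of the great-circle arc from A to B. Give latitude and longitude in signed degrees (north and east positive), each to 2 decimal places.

-8.72°, -156.35°

Central angle δ = 2.4231 rad. Interpolating on the sphere with fraction f = 0.5:
P = [sin((1−f)δ)·A + sin(fδ)·B] / sin δ = 1.4221·A + 1.4221·B in Cartesian coordinates,
giving P = (-0.9054, -0.3965, -0.1516), i.e. latitude -8.72°, longitude -156.35°.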